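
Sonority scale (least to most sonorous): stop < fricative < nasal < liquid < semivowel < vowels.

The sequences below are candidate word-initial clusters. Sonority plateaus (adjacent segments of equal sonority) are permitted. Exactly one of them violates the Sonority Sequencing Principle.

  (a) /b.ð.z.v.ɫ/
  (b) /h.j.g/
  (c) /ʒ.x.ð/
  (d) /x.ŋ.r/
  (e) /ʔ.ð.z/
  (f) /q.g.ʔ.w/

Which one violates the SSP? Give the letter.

b

(a) /b.ð.z.v.ɫ/: profile 1-2-2-2-4 — obeys.
(b) /h.j.g/: profile 2-5-1 — violates.
(c) /ʒ.x.ð/: profile 2-2-2 — obeys.
(d) /x.ŋ.r/: profile 2-3-4 — obeys.
(e) /ʔ.ð.z/: profile 1-2-2 — obeys.
(f) /q.g.ʔ.w/: profile 1-1-1-5 — obeys.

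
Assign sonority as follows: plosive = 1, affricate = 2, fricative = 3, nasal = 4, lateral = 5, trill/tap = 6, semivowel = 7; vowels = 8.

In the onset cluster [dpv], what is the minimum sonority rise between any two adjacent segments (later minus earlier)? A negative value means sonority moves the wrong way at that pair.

/d/ is a plosive (sonority 1).
/p/ is a plosive (sonority 1).
/v/ is a fricative (sonority 3).
/d/→/p/: change +0.
/p/→/v/: change +2.
Minimum = 0.

0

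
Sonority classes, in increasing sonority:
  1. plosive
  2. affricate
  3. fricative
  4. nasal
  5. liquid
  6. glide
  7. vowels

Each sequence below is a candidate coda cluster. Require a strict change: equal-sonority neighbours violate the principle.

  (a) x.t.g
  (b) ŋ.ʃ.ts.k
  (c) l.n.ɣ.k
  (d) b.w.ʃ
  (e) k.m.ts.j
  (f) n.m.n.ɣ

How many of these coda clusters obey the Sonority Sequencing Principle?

(a) 3-1-1 → violates
(b) 4-3-2-1 → obeys
(c) 5-4-3-1 → obeys
(d) 1-6-3 → violates
(e) 1-4-2-6 → violates
(f) 4-4-4-3 → violates

2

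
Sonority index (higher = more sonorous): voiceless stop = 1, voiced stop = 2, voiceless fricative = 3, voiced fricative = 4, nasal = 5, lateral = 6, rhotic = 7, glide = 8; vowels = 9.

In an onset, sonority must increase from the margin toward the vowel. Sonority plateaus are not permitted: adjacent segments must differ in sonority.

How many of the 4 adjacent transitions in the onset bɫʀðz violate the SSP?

2

/b/: voiced stop = 2.
/ɫ/: lateral = 6.
/ʀ/: rhotic = 7.
/ð/: voiced fricative = 4.
/z/: voiced fricative = 4.
/b/→/ɫ/: 2→6 (rises) — ok.
/ɫ/→/ʀ/: 6→7 (rises) — ok.
/ʀ/→/ð/: 7→4 (does not rise) — violation.
/ð/→/z/: 4→4 (plateau) — violation.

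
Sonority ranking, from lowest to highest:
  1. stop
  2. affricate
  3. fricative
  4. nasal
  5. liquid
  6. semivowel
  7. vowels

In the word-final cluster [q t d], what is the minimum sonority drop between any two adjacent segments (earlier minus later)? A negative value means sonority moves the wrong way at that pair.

0

/q/ is a stop (sonority 1).
/t/ is a stop (sonority 1).
/d/ is a stop (sonority 1).
/q/→/t/: change +0.
/t/→/d/: change +0.
Minimum = 0.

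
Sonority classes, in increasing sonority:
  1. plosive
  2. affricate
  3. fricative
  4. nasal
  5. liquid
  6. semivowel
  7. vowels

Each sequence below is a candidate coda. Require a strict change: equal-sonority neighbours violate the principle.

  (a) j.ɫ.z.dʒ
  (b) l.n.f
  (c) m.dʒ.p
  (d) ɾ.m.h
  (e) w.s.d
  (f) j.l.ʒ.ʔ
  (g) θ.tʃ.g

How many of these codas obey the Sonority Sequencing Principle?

7

(a) 6-5-3-2 → obeys
(b) 5-4-3 → obeys
(c) 4-2-1 → obeys
(d) 5-4-3 → obeys
(e) 6-3-1 → obeys
(f) 6-5-3-1 → obeys
(g) 3-2-1 → obeys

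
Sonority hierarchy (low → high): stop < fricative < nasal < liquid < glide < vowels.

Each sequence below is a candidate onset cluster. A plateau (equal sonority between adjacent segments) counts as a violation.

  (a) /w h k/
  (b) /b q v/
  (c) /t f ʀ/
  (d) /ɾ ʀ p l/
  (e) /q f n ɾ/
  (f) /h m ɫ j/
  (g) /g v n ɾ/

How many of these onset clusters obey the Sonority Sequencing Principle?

(a) 5-2-1 → violates
(b) 1-1-2 → violates
(c) 1-2-4 → obeys
(d) 4-4-1-4 → violates
(e) 1-2-3-4 → obeys
(f) 2-3-4-5 → obeys
(g) 1-2-3-4 → obeys

4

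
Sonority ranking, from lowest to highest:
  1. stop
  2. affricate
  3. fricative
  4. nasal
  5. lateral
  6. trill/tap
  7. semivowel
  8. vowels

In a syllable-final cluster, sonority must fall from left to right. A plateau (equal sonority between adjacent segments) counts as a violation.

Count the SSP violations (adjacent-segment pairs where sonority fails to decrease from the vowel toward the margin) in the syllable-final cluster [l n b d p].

/l/: lateral = 5.
/n/: nasal = 4.
/b/: stop = 1.
/d/: stop = 1.
/p/: stop = 1.
/l/→/n/: 5→4 (falls) — ok.
/n/→/b/: 4→1 (falls) — ok.
/b/→/d/: 1→1 (plateau) — violation.
/d/→/p/: 1→1 (plateau) — violation.

2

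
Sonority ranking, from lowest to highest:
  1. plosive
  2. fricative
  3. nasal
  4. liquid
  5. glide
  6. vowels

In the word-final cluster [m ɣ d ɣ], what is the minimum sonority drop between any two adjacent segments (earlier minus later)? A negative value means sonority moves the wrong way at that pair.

/m/: nasal = 3.
/ɣ/: fricative = 2.
/d/: plosive = 1.
/ɣ/: fricative = 2.
/m/→/ɣ/: change +1.
/ɣ/→/d/: change +1.
/d/→/ɣ/: change -1.
Minimum = -1.

-1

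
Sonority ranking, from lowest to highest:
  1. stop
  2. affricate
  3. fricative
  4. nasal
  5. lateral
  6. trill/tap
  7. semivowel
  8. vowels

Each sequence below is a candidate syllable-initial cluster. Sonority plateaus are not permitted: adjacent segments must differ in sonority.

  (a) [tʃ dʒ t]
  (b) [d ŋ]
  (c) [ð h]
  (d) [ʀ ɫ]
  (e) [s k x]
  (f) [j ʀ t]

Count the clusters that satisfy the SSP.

1

(a) [tʃ dʒ t]: profile 2-2-1 — violates.
(b) [d ŋ]: profile 1-4 — obeys.
(c) [ð h]: profile 3-3 — violates.
(d) [ʀ ɫ]: profile 6-5 — violates.
(e) [s k x]: profile 3-1-3 — violates.
(f) [j ʀ t]: profile 7-6-1 — violates.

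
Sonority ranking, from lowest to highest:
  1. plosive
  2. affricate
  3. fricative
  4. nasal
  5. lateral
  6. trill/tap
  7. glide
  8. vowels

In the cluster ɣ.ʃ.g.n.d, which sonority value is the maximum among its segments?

4

/ɣ/ — fricative, sonority 3.
/ʃ/ — fricative, sonority 3.
/g/ — plosive, sonority 1.
/n/ — nasal, sonority 4.
/d/ — plosive, sonority 1.
The maximum is 4.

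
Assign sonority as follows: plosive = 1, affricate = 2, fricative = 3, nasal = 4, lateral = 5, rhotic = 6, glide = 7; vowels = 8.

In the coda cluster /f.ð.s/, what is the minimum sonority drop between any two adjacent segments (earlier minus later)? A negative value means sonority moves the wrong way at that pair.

/f/ — fricative, sonority 3.
/ð/ — fricative, sonority 3.
/s/ — fricative, sonority 3.
/f/→/ð/: change +0.
/ð/→/s/: change +0.
Minimum = 0.

0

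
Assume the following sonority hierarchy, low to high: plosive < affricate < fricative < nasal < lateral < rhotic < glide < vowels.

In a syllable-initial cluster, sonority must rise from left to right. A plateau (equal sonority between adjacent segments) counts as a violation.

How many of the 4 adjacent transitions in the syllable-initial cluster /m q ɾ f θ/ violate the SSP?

3

/m/ is a nasal (sonority 4).
/q/ is a plosive (sonority 1).
/ɾ/ is a rhotic (sonority 6).
/f/ is a fricative (sonority 3).
/θ/ is a fricative (sonority 3).
/m/→/q/: 4→1 (does not rise) — violation.
/q/→/ɾ/: 1→6 (rises) — ok.
/ɾ/→/f/: 6→3 (does not rise) — violation.
/f/→/θ/: 3→3 (plateau) — violation.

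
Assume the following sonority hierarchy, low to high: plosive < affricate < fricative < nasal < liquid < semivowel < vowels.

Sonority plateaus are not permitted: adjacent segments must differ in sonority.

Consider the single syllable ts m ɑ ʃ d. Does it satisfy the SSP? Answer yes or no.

Onset: /ts/ is an affricate (sonority 2), /m/ is a nasal (sonority 4); then the nucleus /ɑ/ (sonority 7).
Onset profile 2-4-7 — rises to the nucleus.
Coda: /ʃ/ is a fricative (sonority 3), /d/ is a plosive (sonority 1).
Coda profile 7-3-1 — falls from the nucleus.

yes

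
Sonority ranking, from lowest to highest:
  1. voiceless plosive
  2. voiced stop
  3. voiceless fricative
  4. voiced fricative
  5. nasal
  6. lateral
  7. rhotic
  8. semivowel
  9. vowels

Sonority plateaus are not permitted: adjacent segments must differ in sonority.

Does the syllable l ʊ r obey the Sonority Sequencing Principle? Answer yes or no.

Onset: /l/ is a lateral (sonority 6); then the nucleus /ʊ/ (sonority 9).
Onset profile 6-9 — rises to the nucleus.
Coda: /r/ is a rhotic (sonority 7).
Coda profile 9-7 — falls from the nucleus.

yes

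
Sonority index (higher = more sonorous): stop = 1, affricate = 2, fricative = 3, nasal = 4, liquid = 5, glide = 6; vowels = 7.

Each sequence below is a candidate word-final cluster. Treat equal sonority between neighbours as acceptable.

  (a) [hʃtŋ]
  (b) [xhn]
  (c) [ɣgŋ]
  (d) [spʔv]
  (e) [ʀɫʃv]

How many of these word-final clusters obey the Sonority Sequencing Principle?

(a) 3-3-1-4 → violates
(b) 3-3-4 → violates
(c) 3-1-4 → violates
(d) 3-1-1-3 → violates
(e) 5-5-3-3 → obeys

1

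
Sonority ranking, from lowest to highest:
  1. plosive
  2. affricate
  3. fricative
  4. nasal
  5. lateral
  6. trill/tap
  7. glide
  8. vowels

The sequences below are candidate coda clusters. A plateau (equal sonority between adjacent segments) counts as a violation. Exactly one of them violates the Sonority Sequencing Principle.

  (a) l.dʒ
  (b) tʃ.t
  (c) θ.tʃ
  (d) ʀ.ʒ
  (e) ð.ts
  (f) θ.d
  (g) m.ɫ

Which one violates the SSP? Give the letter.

g

(a) 5-2 → obeys
(b) 2-1 → obeys
(c) 3-2 → obeys
(d) 6-3 → obeys
(e) 3-2 → obeys
(f) 3-1 → obeys
(g) 4-5 → violates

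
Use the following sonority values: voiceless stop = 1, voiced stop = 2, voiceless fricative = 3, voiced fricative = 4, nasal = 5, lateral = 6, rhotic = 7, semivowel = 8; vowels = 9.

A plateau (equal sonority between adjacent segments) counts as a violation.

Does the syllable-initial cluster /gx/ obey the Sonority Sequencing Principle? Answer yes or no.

yes

/g/ — voiced stop, sonority 2.
/x/ — voiceless fricative, sonority 3.
The profile 2-3 strictly rises, so the syllable-initial cluster satisfies the SSP.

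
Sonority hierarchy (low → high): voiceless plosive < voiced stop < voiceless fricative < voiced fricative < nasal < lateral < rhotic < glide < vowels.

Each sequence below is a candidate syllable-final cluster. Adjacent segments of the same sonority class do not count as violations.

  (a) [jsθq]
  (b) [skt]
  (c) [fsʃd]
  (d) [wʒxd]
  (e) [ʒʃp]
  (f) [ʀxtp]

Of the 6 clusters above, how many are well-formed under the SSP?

(a) 8-3-3-1 → obeys
(b) 3-1-1 → obeys
(c) 3-3-3-2 → obeys
(d) 8-4-3-2 → obeys
(e) 4-3-1 → obeys
(f) 7-3-1-1 → obeys

6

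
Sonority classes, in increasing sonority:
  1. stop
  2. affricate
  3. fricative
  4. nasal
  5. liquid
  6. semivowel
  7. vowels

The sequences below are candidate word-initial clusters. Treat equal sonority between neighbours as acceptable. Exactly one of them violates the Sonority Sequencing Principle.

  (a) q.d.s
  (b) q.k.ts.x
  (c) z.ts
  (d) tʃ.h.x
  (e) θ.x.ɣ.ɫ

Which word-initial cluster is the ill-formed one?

(a) sonority 1-1-3: well-formed.
(b) sonority 1-1-2-3: well-formed.
(c) sonority 3-2: ill-formed.
(d) sonority 2-3-3: well-formed.
(e) sonority 3-3-3-5: well-formed.

c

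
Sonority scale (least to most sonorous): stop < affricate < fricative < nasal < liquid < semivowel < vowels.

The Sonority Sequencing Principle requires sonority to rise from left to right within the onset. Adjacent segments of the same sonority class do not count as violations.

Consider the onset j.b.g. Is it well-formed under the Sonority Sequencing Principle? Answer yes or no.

no

/j/ is a semivowel (sonority 6).
/b/ is a stop (sonority 1).
/g/ is a stop (sonority 1).
The profile is 6-1-1. Between /j/ (6) and /b/ (1) sonority does not rise, so the cluster violates the SSP.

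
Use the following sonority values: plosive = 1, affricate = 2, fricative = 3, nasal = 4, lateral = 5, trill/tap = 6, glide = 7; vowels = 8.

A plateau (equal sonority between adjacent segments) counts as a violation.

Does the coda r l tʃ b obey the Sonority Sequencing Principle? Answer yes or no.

/r/ is a trill/tap (sonority 6).
/l/ is a lateral (sonority 5).
/tʃ/ is an affricate (sonority 2).
/b/ is a plosive (sonority 1).
The profile 6-5-2-1 strictly falls, so the coda satisfies the SSP.

yes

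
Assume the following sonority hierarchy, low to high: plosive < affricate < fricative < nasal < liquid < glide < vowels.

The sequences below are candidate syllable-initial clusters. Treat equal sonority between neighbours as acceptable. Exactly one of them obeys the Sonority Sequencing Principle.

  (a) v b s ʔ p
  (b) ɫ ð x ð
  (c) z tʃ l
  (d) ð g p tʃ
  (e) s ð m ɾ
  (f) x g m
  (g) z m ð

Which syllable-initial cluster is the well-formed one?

(a) v b s ʔ p: profile 3-1-3-1-1 — violates.
(b) ɫ ð x ð: profile 5-3-3-3 — violates.
(c) z tʃ l: profile 3-2-5 — violates.
(d) ð g p tʃ: profile 3-1-1-2 — violates.
(e) s ð m ɾ: profile 3-3-4-5 — obeys.
(f) x g m: profile 3-1-4 — violates.
(g) z m ð: profile 3-4-3 — violates.

e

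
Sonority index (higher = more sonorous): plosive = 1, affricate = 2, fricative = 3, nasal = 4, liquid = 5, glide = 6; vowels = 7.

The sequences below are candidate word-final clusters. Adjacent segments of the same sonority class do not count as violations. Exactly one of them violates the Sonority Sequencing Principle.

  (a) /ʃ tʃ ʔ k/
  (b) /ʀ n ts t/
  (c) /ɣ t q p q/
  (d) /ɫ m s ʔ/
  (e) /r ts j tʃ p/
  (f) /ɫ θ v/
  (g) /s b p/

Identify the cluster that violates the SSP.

(a) sonority 3-2-1-1: well-formed.
(b) sonority 5-4-2-1: well-formed.
(c) sonority 3-1-1-1-1: well-formed.
(d) sonority 5-4-3-1: well-formed.
(e) sonority 5-2-6-2-1: ill-formed.
(f) sonority 5-3-3: well-formed.
(g) sonority 3-1-1: well-formed.

e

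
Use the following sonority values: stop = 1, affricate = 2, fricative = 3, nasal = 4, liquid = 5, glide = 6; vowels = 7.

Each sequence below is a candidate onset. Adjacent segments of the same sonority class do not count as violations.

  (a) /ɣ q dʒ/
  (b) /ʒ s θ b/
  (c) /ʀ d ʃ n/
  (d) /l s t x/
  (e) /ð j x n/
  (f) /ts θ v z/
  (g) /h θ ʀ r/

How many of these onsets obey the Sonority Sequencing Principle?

(a) sonority 3-1-2: ill-formed.
(b) sonority 3-3-3-1: ill-formed.
(c) sonority 5-1-3-4: ill-formed.
(d) sonority 5-3-1-3: ill-formed.
(e) sonority 3-6-3-4: ill-formed.
(f) sonority 2-3-3-3: well-formed.
(g) sonority 3-3-5-5: well-formed.

2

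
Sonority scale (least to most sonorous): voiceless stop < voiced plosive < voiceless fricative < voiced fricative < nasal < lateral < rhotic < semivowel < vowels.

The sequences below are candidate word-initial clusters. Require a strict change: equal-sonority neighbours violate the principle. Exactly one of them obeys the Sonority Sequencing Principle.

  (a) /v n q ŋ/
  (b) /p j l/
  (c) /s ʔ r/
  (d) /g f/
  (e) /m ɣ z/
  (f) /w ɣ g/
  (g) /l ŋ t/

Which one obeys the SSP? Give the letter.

(a) /v n q ŋ/: profile 4-5-1-5 — violates.
(b) /p j l/: profile 1-8-6 — violates.
(c) /s ʔ r/: profile 3-1-7 — violates.
(d) /g f/: profile 2-3 — obeys.
(e) /m ɣ z/: profile 5-4-4 — violates.
(f) /w ɣ g/: profile 8-4-2 — violates.
(g) /l ŋ t/: profile 6-5-1 — violates.

d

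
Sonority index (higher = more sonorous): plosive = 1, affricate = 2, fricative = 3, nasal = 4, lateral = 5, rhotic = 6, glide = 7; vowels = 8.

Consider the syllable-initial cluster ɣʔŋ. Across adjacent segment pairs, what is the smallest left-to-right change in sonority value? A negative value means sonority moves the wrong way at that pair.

/ɣ/ is a fricative (sonority 3).
/ʔ/ is a plosive (sonority 1).
/ŋ/ is a nasal (sonority 4).
/ɣ/→/ʔ/: change -2.
/ʔ/→/ŋ/: change +3.
Minimum = -2.

-2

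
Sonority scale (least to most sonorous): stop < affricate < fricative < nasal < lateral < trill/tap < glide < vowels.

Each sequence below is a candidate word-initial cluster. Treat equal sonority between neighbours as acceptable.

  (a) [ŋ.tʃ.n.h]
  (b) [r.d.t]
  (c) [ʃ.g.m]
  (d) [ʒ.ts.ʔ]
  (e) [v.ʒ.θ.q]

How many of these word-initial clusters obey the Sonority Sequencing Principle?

0

(a) 4-2-4-3 → violates
(b) 6-1-1 → violates
(c) 3-1-4 → violates
(d) 3-2-1 → violates
(e) 3-3-3-1 → violates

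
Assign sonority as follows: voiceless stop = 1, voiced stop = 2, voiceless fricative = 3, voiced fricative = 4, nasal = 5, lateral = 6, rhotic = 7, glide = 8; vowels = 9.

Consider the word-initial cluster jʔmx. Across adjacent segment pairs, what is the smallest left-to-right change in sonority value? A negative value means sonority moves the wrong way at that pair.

/j/ — glide, sonority 8.
/ʔ/ — voiceless stop, sonority 1.
/m/ — nasal, sonority 5.
/x/ — voiceless fricative, sonority 3.
/j/→/ʔ/: change -7.
/ʔ/→/m/: change +4.
/m/→/x/: change -2.
Minimum = -7.

-7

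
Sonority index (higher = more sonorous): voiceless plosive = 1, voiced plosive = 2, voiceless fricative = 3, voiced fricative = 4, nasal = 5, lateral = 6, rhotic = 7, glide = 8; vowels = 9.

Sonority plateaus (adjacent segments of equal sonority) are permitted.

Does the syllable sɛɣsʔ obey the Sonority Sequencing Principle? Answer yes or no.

yes

Onset: /s/ is a voiceless fricative (sonority 3); then the nucleus /ɛ/ (sonority 9).
Onset profile 3-9 — rises to the nucleus.
Coda: /ɣ/ is a voiced fricative (sonority 4), /s/ is a voiceless fricative (sonority 3), /ʔ/ is a voiceless plosive (sonority 1).
Coda profile 9-4-3-1 — falls from the nucleus.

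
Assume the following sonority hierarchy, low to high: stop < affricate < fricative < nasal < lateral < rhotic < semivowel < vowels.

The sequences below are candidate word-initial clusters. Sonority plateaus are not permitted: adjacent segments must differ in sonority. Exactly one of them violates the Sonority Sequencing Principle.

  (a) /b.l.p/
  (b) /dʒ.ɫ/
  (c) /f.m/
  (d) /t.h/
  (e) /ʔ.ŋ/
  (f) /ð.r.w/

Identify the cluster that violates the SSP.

a

(a) sonority 1-5-1: ill-formed.
(b) sonority 2-5: well-formed.
(c) sonority 3-4: well-formed.
(d) sonority 1-3: well-formed.
(e) sonority 1-4: well-formed.
(f) sonority 3-6-7: well-formed.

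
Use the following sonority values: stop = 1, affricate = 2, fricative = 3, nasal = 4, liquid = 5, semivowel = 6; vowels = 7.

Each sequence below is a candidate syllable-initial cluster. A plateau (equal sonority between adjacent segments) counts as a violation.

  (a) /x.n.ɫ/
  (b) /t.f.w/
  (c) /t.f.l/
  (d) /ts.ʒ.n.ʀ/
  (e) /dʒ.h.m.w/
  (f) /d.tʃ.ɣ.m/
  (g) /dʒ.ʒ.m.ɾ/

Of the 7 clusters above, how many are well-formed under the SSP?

7

(a) 3-4-5 → obeys
(b) 1-3-6 → obeys
(c) 1-3-5 → obeys
(d) 2-3-4-5 → obeys
(e) 2-3-4-6 → obeys
(f) 1-2-3-4 → obeys
(g) 2-3-4-5 → obeys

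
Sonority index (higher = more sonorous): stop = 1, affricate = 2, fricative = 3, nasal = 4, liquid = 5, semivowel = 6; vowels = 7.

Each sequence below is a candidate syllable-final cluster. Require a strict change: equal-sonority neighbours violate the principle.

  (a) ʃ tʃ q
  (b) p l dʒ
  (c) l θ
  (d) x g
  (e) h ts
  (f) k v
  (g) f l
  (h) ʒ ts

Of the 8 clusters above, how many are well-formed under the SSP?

(a) ʃ tʃ q: profile 3-2-1 — obeys.
(b) p l dʒ: profile 1-5-2 — violates.
(c) l θ: profile 5-3 — obeys.
(d) x g: profile 3-1 — obeys.
(e) h ts: profile 3-2 — obeys.
(f) k v: profile 1-3 — violates.
(g) f l: profile 3-5 — violates.
(h) ʒ ts: profile 3-2 — obeys.

5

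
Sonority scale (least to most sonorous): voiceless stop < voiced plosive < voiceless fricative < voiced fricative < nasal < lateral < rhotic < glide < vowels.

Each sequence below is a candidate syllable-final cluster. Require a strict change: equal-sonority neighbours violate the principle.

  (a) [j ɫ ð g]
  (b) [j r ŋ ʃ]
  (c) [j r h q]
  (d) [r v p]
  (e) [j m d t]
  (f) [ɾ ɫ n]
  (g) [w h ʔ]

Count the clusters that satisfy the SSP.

(a) 8-6-4-2 → obeys
(b) 8-7-5-3 → obeys
(c) 8-7-3-1 → obeys
(d) 7-4-1 → obeys
(e) 8-5-2-1 → obeys
(f) 7-6-5 → obeys
(g) 8-3-1 → obeys

7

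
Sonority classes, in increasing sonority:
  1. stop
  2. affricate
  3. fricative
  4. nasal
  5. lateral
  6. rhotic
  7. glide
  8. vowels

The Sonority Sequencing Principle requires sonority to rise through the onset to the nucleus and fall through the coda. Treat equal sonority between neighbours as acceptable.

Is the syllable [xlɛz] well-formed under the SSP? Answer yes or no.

yes

Onset: /x/ is a fricative (sonority 3), /l/ is a lateral (sonority 5); then the nucleus /ɛ/ (sonority 8).
Onset profile 3-5-8 — rises to the nucleus.
Coda: /z/ is a fricative (sonority 3).
Coda profile 8-3 — falls from the nucleus.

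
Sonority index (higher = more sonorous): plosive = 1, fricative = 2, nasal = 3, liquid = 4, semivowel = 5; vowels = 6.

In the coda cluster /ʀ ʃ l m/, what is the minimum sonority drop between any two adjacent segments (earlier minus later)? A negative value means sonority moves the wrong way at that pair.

/ʀ/ is a liquid (sonority 4).
/ʃ/ is a fricative (sonority 2).
/l/ is a liquid (sonority 4).
/m/ is a nasal (sonority 3).
/ʀ/→/ʃ/: change +2.
/ʃ/→/l/: change -2.
/l/→/m/: change +1.
Minimum = -2.

-2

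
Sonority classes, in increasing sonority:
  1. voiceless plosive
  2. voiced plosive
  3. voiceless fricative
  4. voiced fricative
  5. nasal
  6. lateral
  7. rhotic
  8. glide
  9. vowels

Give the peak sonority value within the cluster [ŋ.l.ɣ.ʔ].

/ŋ/ — nasal, sonority 5.
/l/ — lateral, sonority 6.
/ɣ/ — voiced fricative, sonority 4.
/ʔ/ — voiceless plosive, sonority 1.
The maximum is 6.

6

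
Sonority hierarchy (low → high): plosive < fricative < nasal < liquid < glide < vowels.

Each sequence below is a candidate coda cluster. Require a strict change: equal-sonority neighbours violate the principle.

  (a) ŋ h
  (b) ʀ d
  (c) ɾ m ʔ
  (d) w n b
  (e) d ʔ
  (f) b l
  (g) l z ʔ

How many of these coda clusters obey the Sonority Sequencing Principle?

5

(a) 3-2 → obeys
(b) 4-1 → obeys
(c) 4-3-1 → obeys
(d) 5-3-1 → obeys
(e) 1-1 → violates
(f) 1-4 → violates
(g) 4-2-1 → obeys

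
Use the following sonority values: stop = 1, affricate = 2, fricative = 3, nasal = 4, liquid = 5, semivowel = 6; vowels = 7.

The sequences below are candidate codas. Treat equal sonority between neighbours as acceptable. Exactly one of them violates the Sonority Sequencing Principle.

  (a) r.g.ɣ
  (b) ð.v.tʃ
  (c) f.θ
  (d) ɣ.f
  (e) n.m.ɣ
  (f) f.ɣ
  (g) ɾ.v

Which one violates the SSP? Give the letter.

(a) r.g.ɣ: profile 5-1-3 — violates.
(b) ð.v.tʃ: profile 3-3-2 — obeys.
(c) f.θ: profile 3-3 — obeys.
(d) ɣ.f: profile 3-3 — obeys.
(e) n.m.ɣ: profile 4-4-3 — obeys.
(f) f.ɣ: profile 3-3 — obeys.
(g) ɾ.v: profile 5-3 — obeys.

a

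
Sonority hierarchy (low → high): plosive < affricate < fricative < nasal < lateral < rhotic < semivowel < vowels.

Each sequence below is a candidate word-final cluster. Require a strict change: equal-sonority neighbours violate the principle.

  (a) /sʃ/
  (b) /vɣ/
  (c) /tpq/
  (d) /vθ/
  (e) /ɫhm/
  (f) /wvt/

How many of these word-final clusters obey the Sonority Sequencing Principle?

1

(a) /sʃ/: profile 3-3 — violates.
(b) /vɣ/: profile 3-3 — violates.
(c) /tpq/: profile 1-1-1 — violates.
(d) /vθ/: profile 3-3 — violates.
(e) /ɫhm/: profile 5-3-4 — violates.
(f) /wvt/: profile 7-3-1 — obeys.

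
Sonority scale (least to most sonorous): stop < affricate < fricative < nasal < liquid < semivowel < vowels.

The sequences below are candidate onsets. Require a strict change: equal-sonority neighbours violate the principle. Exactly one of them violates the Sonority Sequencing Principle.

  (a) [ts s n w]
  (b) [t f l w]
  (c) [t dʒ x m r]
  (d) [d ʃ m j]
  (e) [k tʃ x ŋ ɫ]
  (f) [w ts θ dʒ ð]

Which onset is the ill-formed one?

(a) sonority 2-3-4-6: well-formed.
(b) sonority 1-3-5-6: well-formed.
(c) sonority 1-2-3-4-5: well-formed.
(d) sonority 1-3-4-6: well-formed.
(e) sonority 1-2-3-4-5: well-formed.
(f) sonority 6-2-3-2-3: ill-formed.

f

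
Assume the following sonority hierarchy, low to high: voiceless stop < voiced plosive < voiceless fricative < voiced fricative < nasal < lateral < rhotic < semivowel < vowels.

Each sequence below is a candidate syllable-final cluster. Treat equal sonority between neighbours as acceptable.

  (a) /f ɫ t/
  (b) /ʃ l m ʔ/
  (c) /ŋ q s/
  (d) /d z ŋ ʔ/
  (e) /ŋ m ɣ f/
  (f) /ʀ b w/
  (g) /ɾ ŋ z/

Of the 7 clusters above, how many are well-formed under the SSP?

2

(a) 3-6-1 → violates
(b) 3-6-5-1 → violates
(c) 5-1-3 → violates
(d) 2-4-5-1 → violates
(e) 5-5-4-3 → obeys
(f) 7-2-8 → violates
(g) 7-5-4 → obeys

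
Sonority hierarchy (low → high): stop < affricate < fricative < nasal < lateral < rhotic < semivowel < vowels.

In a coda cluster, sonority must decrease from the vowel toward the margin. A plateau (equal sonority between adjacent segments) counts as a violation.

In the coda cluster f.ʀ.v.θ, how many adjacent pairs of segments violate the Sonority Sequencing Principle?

/f/ — fricative, sonority 3.
/ʀ/ — rhotic, sonority 6.
/v/ — fricative, sonority 3.
/θ/ — fricative, sonority 3.
/f/→/ʀ/: 3→6 (does not fall) — violation.
/ʀ/→/v/: 6→3 (falls) — ok.
/v/→/θ/: 3→3 (plateau) — violation.

2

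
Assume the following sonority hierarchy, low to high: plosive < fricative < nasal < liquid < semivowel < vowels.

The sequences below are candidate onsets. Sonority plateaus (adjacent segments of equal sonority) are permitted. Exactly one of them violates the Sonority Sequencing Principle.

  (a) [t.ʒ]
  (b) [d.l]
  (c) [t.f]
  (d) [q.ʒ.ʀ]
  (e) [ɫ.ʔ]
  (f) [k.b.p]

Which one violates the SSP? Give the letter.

e

(a) sonority 1-2: well-formed.
(b) sonority 1-4: well-formed.
(c) sonority 1-2: well-formed.
(d) sonority 1-2-4: well-formed.
(e) sonority 4-1: ill-formed.
(f) sonority 1-1-1: well-formed.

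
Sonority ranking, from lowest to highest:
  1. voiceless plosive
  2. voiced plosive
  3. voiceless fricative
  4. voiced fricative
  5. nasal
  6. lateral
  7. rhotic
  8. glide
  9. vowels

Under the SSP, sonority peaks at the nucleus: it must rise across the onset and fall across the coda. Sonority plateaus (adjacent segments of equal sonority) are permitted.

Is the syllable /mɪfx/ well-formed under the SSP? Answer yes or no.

Onset: /m/ is a nasal (sonority 5); then the nucleus /ɪ/ (sonority 9).
Onset profile 5-9 — rises to the nucleus.
Coda: /f/ is a voiceless fricative (sonority 3), /x/ is a voiceless fricative (sonority 3).
Coda profile 9-3-3 — falls from the nucleus.

yes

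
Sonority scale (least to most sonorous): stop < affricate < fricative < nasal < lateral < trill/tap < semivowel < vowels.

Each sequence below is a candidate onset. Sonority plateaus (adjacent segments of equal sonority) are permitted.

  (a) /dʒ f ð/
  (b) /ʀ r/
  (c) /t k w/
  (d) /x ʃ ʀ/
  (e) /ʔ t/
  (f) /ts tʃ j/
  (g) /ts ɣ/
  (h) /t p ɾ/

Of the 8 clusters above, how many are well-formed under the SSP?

8

(a) 2-3-3 → obeys
(b) 6-6 → obeys
(c) 1-1-7 → obeys
(d) 3-3-6 → obeys
(e) 1-1 → obeys
(f) 2-2-7 → obeys
(g) 2-3 → obeys
(h) 1-1-6 → obeys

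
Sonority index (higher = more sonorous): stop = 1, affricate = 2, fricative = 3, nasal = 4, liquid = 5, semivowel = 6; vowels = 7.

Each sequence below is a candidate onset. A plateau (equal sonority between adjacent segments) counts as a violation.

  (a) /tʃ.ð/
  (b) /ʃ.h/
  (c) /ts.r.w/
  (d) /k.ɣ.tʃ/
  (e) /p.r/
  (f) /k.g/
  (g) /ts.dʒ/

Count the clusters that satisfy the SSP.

3

(a) sonority 2-3: well-formed.
(b) sonority 3-3: ill-formed.
(c) sonority 2-5-6: well-formed.
(d) sonority 1-3-2: ill-formed.
(e) sonority 1-5: well-formed.
(f) sonority 1-1: ill-formed.
(g) sonority 2-2: ill-formed.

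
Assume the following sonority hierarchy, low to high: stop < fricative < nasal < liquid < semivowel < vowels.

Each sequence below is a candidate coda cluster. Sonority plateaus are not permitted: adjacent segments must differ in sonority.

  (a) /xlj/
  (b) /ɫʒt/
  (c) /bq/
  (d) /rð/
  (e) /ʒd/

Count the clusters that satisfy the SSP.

(a) 2-4-5 → violates
(b) 4-2-1 → obeys
(c) 1-1 → violates
(d) 4-2 → obeys
(e) 2-1 → obeys

3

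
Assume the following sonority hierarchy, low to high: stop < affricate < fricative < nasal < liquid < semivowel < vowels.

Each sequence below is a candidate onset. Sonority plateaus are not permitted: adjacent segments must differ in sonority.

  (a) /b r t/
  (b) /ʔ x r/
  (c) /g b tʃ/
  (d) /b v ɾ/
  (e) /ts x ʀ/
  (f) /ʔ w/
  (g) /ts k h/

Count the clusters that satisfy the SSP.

(a) 1-5-1 → violates
(b) 1-3-5 → obeys
(c) 1-1-2 → violates
(d) 1-3-5 → obeys
(e) 2-3-5 → obeys
(f) 1-6 → obeys
(g) 2-1-3 → violates

4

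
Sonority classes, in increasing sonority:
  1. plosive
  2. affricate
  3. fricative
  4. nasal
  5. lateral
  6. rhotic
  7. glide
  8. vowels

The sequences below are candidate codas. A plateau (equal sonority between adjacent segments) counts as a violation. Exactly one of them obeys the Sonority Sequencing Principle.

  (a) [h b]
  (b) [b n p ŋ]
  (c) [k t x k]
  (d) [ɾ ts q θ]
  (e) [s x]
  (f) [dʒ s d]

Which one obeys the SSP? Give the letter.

(a) 3-1 → obeys
(b) 1-4-1-4 → violates
(c) 1-1-3-1 → violates
(d) 6-2-1-3 → violates
(e) 3-3 → violates
(f) 2-3-1 → violates

a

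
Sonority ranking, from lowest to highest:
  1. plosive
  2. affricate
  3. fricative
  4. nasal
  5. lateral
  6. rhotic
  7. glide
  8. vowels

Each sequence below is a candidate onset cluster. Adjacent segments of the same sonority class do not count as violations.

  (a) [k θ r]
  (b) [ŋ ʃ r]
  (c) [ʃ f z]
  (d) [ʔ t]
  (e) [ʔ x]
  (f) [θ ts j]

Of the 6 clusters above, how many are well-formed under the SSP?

(a) [k θ r]: profile 1-3-6 — obeys.
(b) [ŋ ʃ r]: profile 4-3-6 — violates.
(c) [ʃ f z]: profile 3-3-3 — obeys.
(d) [ʔ t]: profile 1-1 — obeys.
(e) [ʔ x]: profile 1-3 — obeys.
(f) [θ ts j]: profile 3-2-7 — violates.

4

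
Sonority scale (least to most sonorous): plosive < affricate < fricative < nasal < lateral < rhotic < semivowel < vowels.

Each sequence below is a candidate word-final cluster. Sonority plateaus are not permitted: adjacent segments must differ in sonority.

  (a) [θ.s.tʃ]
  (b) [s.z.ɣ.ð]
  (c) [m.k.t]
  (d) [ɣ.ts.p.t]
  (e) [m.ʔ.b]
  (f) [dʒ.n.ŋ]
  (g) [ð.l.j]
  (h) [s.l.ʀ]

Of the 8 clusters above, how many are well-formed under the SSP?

(a) sonority 3-3-2: ill-formed.
(b) sonority 3-3-3-3: ill-formed.
(c) sonority 4-1-1: ill-formed.
(d) sonority 3-2-1-1: ill-formed.
(e) sonority 4-1-1: ill-formed.
(f) sonority 2-4-4: ill-formed.
(g) sonority 3-5-7: ill-formed.
(h) sonority 3-5-6: ill-formed.

0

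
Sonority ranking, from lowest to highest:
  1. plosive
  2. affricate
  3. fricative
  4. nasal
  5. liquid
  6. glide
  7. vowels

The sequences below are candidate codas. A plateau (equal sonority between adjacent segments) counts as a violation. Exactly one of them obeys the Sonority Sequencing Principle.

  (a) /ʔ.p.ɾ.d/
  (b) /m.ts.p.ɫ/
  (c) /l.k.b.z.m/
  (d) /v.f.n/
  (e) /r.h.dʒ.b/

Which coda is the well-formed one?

(a) 1-1-5-1 → violates
(b) 4-2-1-5 → violates
(c) 5-1-1-3-4 → violates
(d) 3-3-4 → violates
(e) 5-3-2-1 → obeys

e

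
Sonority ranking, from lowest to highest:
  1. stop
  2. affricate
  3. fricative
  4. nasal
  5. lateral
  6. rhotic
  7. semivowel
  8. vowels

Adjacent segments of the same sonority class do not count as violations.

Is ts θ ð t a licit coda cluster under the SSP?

no

/ts/ is an affricate (sonority 2).
/θ/ is a fricative (sonority 3).
/ð/ is a fricative (sonority 3).
/t/ is a stop (sonority 1).
The profile is 2-3-3-1. Between /ts/ (2) and /θ/ (3) sonority does not fall, so the cluster violates the SSP.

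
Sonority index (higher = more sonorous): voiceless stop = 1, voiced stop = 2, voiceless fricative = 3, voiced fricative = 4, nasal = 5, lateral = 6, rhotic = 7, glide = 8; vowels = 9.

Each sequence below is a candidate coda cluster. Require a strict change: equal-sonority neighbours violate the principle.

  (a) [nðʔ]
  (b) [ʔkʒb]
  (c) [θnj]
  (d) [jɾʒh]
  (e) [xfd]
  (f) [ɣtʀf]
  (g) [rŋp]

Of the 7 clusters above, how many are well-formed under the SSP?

(a) 5-4-1 → obeys
(b) 1-1-4-2 → violates
(c) 3-5-8 → violates
(d) 8-7-4-3 → obeys
(e) 3-3-2 → violates
(f) 4-1-7-3 → violates
(g) 7-5-1 → obeys

3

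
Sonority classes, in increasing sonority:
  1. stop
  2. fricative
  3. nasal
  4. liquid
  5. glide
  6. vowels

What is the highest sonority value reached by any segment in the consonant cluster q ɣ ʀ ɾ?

4

/q/: stop = 1.
/ɣ/: fricative = 2.
/ʀ/: liquid = 4.
/ɾ/: liquid = 4.
The maximum is 4.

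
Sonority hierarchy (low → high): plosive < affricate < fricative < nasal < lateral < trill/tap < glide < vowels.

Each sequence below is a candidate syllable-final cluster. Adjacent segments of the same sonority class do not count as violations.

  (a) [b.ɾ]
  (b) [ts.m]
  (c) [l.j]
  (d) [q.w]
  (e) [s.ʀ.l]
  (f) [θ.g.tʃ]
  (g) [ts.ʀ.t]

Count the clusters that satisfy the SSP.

(a) 1-6 → violates
(b) 2-4 → violates
(c) 5-7 → violates
(d) 1-7 → violates
(e) 3-6-5 → violates
(f) 3-1-2 → violates
(g) 2-6-1 → violates

0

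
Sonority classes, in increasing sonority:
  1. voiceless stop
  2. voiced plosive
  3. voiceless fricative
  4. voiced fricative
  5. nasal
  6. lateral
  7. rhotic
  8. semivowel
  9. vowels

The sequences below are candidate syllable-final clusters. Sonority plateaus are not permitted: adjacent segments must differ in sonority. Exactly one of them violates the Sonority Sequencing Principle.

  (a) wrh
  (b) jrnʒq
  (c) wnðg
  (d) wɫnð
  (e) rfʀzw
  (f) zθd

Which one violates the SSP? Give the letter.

(a) 8-7-3 → obeys
(b) 8-7-5-4-1 → obeys
(c) 8-5-4-2 → obeys
(d) 8-6-5-4 → obeys
(e) 7-3-7-4-8 → violates
(f) 4-3-2 → obeys

e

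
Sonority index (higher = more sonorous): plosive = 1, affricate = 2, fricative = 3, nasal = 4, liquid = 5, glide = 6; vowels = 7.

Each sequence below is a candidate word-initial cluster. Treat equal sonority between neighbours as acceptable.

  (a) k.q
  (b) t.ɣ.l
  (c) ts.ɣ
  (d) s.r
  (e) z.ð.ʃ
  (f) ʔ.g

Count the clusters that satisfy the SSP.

(a) 1-1 → obeys
(b) 1-3-5 → obeys
(c) 2-3 → obeys
(d) 3-5 → obeys
(e) 3-3-3 → obeys
(f) 1-1 → obeys

6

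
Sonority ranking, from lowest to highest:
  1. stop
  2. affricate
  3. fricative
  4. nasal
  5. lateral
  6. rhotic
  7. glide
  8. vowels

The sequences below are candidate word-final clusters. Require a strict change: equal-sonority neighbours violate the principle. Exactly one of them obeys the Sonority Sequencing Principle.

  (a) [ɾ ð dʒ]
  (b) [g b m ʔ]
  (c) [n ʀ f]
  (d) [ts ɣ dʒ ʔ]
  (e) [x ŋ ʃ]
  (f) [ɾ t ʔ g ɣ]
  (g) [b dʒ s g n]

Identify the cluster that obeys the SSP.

(a) [ɾ ð dʒ]: profile 6-3-2 — obeys.
(b) [g b m ʔ]: profile 1-1-4-1 — violates.
(c) [n ʀ f]: profile 4-6-3 — violates.
(d) [ts ɣ dʒ ʔ]: profile 2-3-2-1 — violates.
(e) [x ŋ ʃ]: profile 3-4-3 — violates.
(f) [ɾ t ʔ g ɣ]: profile 6-1-1-1-3 — violates.
(g) [b dʒ s g n]: profile 1-2-3-1-4 — violates.

a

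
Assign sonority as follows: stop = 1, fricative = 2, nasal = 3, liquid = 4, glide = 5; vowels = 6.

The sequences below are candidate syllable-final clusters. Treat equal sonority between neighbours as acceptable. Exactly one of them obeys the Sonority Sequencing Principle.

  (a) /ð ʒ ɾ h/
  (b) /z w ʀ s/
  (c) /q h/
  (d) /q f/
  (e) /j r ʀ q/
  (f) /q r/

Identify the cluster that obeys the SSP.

e

(a) /ð ʒ ɾ h/: profile 2-2-4-2 — violates.
(b) /z w ʀ s/: profile 2-5-4-2 — violates.
(c) /q h/: profile 1-2 — violates.
(d) /q f/: profile 1-2 — violates.
(e) /j r ʀ q/: profile 5-4-4-1 — obeys.
(f) /q r/: profile 1-4 — violates.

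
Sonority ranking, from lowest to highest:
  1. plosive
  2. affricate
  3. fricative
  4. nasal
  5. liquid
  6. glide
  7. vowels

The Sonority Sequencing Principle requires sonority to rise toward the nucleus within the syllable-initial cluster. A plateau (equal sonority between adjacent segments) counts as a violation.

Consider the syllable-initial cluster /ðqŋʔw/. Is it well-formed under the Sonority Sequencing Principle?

/ð/ is a fricative (sonority 3).
/q/ is a plosive (sonority 1).
/ŋ/ is a nasal (sonority 4).
/ʔ/ is a plosive (sonority 1).
/w/ is a glide (sonority 6).
The profile is 3-1-4-1-6. Between /ð/ (3) and /q/ (1) sonority does not rise, so the cluster violates the SSP.

no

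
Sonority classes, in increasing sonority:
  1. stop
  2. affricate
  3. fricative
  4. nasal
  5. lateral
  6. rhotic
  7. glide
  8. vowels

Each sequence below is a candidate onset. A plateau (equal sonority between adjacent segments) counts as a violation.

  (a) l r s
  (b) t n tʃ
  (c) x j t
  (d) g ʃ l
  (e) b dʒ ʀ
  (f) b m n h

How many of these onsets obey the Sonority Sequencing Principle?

2

(a) sonority 5-6-3: ill-formed.
(b) sonority 1-4-2: ill-formed.
(c) sonority 3-7-1: ill-formed.
(d) sonority 1-3-5: well-formed.
(e) sonority 1-2-6: well-formed.
(f) sonority 1-4-4-3: ill-formed.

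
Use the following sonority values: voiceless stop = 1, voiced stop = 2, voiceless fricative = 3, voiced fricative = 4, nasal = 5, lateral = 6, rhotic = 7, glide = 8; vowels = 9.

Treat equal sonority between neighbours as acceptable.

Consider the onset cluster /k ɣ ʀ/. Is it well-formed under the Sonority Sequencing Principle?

/k/ is a voiceless stop (sonority 1).
/ɣ/ is a voiced fricative (sonority 4).
/ʀ/ is a rhotic (sonority 7).
The profile 1-4-7 strictly rises, so the onset cluster satisfies the SSP.

yes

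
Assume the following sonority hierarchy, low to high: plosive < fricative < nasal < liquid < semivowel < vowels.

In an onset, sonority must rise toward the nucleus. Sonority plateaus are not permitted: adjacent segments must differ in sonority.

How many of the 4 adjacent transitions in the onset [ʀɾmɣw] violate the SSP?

/ʀ/ — liquid, sonority 4.
/ɾ/ — liquid, sonority 4.
/m/ — nasal, sonority 3.
/ɣ/ — fricative, sonority 2.
/w/ — semivowel, sonority 5.
/ʀ/→/ɾ/: 4→4 (plateau) — violation.
/ɾ/→/m/: 4→3 (does not rise) — violation.
/m/→/ɣ/: 3→2 (does not rise) — violation.
/ɣ/→/w/: 2→5 (rises) — ok.

3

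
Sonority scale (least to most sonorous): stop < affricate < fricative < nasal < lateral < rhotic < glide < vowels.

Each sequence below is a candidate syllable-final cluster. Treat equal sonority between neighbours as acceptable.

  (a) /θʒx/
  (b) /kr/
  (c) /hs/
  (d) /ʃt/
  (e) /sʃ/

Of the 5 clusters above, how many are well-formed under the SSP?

(a) 3-3-3 → obeys
(b) 1-6 → violates
(c) 3-3 → obeys
(d) 3-1 → obeys
(e) 3-3 → obeys

4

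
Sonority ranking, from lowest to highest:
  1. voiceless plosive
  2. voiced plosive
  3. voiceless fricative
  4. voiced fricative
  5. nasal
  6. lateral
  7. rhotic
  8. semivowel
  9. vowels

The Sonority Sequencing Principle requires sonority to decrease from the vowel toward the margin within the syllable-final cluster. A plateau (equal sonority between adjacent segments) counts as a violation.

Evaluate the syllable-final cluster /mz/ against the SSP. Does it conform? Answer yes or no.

yes

/m/ — nasal, sonority 5.
/z/ — voiced fricative, sonority 4.
The profile 5-4 strictly falls, so the syllable-final cluster satisfies the SSP.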